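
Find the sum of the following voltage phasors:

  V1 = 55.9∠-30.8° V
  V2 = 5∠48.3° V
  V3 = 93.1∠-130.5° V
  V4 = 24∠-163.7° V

Step 1 — Convert each phasor to rectangular form:
  V1 = 55.9·(cos(-30.8°) + j·sin(-30.8°)) = 48.02 - j28.62 V
  V2 = 5·(cos(48.3°) + j·sin(48.3°)) = 3.326 + j3.733 V
  V3 = 93.1·(cos(-130.5°) + j·sin(-130.5°)) = -60.46 - j70.79 V
  V4 = 24·(cos(-163.7°) + j·sin(-163.7°)) = -23.04 - j6.736 V
Step 2 — Sum components: V_total = -32.16 - j102.4 V.
Step 3 — Convert to polar: |V_total| = 107.3 V, ∠V_total = -107.4°.

V_total = 107.3∠-107.4° V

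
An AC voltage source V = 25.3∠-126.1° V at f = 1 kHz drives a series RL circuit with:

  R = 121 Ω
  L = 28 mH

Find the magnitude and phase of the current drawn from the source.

Step 1 — Angular frequency: ω = 2π·f = 2π·1000 = 6283 rad/s.
Step 2 — Component impedances:
  R: Z = R = 121 Ω
  L: Z = jωL = j·6283·0.028 = 0 + j175.9 Ω
Step 3 — Series combination: Z_total = R + L = 121 + j175.9 Ω = 213.5∠55.5° Ω.
Step 4 — Source phasor: V = 25.3∠-126.1° V = -14.91 - j20.44 V.
Step 5 — Ohm's law: I = V / Z_total = (-14.91 - j20.44) / (121 + j175.9) = -0.1184 + j0.003269 A.
Step 6 — Convert to polar: |I| = 0.1185 A, ∠I = 178.4°.

I = 0.1185∠178.4° A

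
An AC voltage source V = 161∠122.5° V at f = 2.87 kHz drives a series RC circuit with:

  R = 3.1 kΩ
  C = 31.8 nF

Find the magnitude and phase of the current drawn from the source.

Step 1 — Angular frequency: ω = 2π·f = 2π·2870 = 1.803e+04 rad/s.
Step 2 — Component impedances:
  R: Z = R = 3100 Ω
  C: Z = 1/(jωC) = -j/(ω·C) = 0 - j1744 Ω
Step 3 — Series combination: Z_total = R + C = 3100 - j1744 Ω = 3557∠-29.4° Ω.
Step 4 — Source phasor: V = 161∠122.5° V = -86.51 + j135.8 V.
Step 5 — Ohm's law: I = V / Z_total = (-86.51 + j135.8) / (3100 - j1744) = -0.03991 + j0.02135 A.
Step 6 — Convert to polar: |I| = 0.04527 A, ∠I = 151.9°.

I = 0.04527∠151.9° A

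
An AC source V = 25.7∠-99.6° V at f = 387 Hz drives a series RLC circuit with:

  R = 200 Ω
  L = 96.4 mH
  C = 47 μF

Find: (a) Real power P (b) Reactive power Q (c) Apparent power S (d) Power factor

Step 1 — Angular frequency: ω = 2π·f = 2π·387 = 2432 rad/s.
Step 2 — Component impedances:
  R: Z = R = 200 Ω
  L: Z = jωL = j·2432·0.0964 = 0 + j234.4 Ω
  C: Z = 1/(jωC) = -j/(ω·C) = 0 - j8.75 Ω
Step 3 — Series combination: Z_total = R + L + C = 200 + j225.7 Ω = 301.5∠48.4° Ω.
Step 4 — Source phasor: V = 25.7∠-99.6° V = -4.286 - j25.34 V.
Step 5 — Current: I = V / Z = -0.07232 - j0.0451 A = 0.08523∠-148.0° A.
Step 6 — Complex power: S = V·I* = 1.453 + j1.639 VA.
Step 7 — Real power: P = Re(S) = 1.453 W.
Step 8 — Reactive power: Q = Im(S) = 1.639 VAR.
Step 9 — Apparent power: |S| = 2.19 VA.
Step 10 — Power factor: PF = P/|S| = 0.6633 (lagging).

(a) P = 1.453 W  (b) Q = 1.639 VAR  (c) S = 2.19 VA  (d) PF = 0.6633 (lagging)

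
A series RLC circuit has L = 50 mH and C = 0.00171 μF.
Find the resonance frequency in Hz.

Step 1 — Resonance condition Im(Z)=0 gives ω₀ = 1/√(LC).
Step 2 — ω₀ = 1/√(0.05·1.71e-09) = 1.081e+05 rad/s.
Step 3 — f₀ = ω₀/(2π) = 1.721e+04 Hz.

f₀ = 1.721e+04 Hz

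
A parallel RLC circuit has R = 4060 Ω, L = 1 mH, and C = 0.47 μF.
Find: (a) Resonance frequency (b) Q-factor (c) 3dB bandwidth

Step 1 — Resonance: ω₀ = 1/√(LC) = 1/√(0.001·4.7e-07) = 4.613e+04 rad/s.
Step 2 — f₀ = ω₀/(2π) = 7341 Hz.
Step 3 — Parallel Q: Q = R/(ω₀L) = 4060/(4.613e+04·0.001) = 88.02.
Step 4 — Bandwidth: Δω = ω₀/Q = 524.1 rad/s; BW = Δω/(2π) = 83.41 Hz.

(a) f₀ = 7341 Hz  (b) Q = 88.02  (c) BW = 83.41 Hz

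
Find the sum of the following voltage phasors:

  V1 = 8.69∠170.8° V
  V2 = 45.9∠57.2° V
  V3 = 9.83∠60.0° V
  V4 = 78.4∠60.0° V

Step 1 — Convert each phasor to rectangular form:
  V1 = 8.69·(cos(170.8°) + j·sin(170.8°)) = -8.578 + j1.389 V
  V2 = 45.9·(cos(57.2°) + j·sin(57.2°)) = 24.86 + j38.58 V
  V3 = 9.83·(cos(60.0°) + j·sin(60.0°)) = 4.915 + j8.513 V
  V4 = 78.4·(cos(60.0°) + j·sin(60.0°)) = 39.2 + j67.9 V
Step 2 — Sum components: V_total = 60.4 + j116.4 V.
Step 3 — Convert to polar: |V_total| = 131.1 V, ∠V_total = 62.6°.

V_total = 131.1∠62.6° V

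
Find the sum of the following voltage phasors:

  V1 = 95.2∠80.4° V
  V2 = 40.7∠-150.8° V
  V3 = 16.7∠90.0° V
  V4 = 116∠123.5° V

Step 1 — Convert each phasor to rectangular form:
  V1 = 95.2·(cos(80.4°) + j·sin(80.4°)) = 15.88 + j93.87 V
  V2 = 40.7·(cos(-150.8°) + j·sin(-150.8°)) = -35.53 - j19.86 V
  V3 = 16.7·(cos(90.0°) + j·sin(90.0°)) = 0 + j16.7 V
  V4 = 116·(cos(123.5°) + j·sin(123.5°)) = -64.02 + j96.73 V
Step 2 — Sum components: V_total = -83.68 + j187.4 V.
Step 3 — Convert to polar: |V_total| = 205.3 V, ∠V_total = 114.1°.

V_total = 205.3∠114.1° V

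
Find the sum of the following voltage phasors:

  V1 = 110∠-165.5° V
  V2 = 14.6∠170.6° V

Step 1 — Convert each phasor to rectangular form:
  V1 = 110·(cos(-165.5°) + j·sin(-165.5°)) = -106.5 - j27.54 V
  V2 = 14.6·(cos(170.6°) + j·sin(170.6°)) = -14.4 + j2.385 V
Step 2 — Sum components: V_total = -120.9 - j25.16 V.
Step 3 — Convert to polar: |V_total| = 123.5 V, ∠V_total = -168.2°.

V_total = 123.5∠-168.2° V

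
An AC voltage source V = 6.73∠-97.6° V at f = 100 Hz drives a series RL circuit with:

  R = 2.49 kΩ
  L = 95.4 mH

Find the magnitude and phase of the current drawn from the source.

Step 1 — Angular frequency: ω = 2π·f = 2π·100 = 628.3 rad/s.
Step 2 — Component impedances:
  R: Z = R = 2490 Ω
  L: Z = jωL = j·628.3·0.0954 = 0 + j59.94 Ω
Step 3 — Series combination: Z_total = R + L = 2490 + j59.94 Ω = 2491∠1.4° Ω.
Step 4 — Source phasor: V = 6.73∠-97.6° V = -0.8901 - j6.671 V.
Step 5 — Ohm's law: I = V / Z_total = (-0.8901 - j6.671) / (2490 + j59.94) = -0.0004217 - j0.002669 A.
Step 6 — Convert to polar: |I| = 0.002702 A, ∠I = -99.0°.

I = 0.002702∠-99.0° A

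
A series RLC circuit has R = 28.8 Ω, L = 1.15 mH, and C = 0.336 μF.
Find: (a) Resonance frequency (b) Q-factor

Step 1 — Resonance condition Im(Z)=0 gives ω₀ = 1/√(LC).
Step 2 — ω₀ = 1/√(0.00115·3.36e-07) = 5.087e+04 rad/s.
Step 3 — f₀ = ω₀/(2π) = 8097 Hz.
Step 4 — Series Q: Q = ω₀L/R = 5.087e+04·0.00115/28.8 = 2.031.

(a) f₀ = 8097 Hz  (b) Q = 2.031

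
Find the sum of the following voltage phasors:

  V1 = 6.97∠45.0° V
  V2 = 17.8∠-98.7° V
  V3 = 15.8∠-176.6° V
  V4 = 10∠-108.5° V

Step 1 — Convert each phasor to rectangular form:
  V1 = 6.97·(cos(45.0°) + j·sin(45.0°)) = 4.929 + j4.929 V
  V2 = 17.8·(cos(-98.7°) + j·sin(-98.7°)) = -2.692 - j17.6 V
  V3 = 15.8·(cos(-176.6°) + j·sin(-176.6°)) = -15.77 - j0.937 V
  V4 = 10·(cos(-108.5°) + j·sin(-108.5°)) = -3.173 - j9.483 V
Step 2 — Sum components: V_total = -16.71 - j23.09 V.
Step 3 — Convert to polar: |V_total| = 28.5 V, ∠V_total = -125.9°.

V_total = 28.5∠-125.9° V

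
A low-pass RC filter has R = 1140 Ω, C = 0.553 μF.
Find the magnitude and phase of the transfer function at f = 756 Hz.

Step 1 — Angular frequency: ω = 2π·756 = 4750 rad/s.
Step 2 — Transfer function: H(jω) = 1/(1 + jωRC).
Step 3 — Denominator: 1 + jωRC = 1 + j·4750·1140·5.53e-07 = 1 + j2.995.
Step 4 — H = 0.1003 - j0.3004.
Step 5 — Magnitude: |H| = 0.3167 (-10.0 dB); phase: φ = -71.5°.

|H| = 0.3167 (-10.0 dB), φ = -71.5°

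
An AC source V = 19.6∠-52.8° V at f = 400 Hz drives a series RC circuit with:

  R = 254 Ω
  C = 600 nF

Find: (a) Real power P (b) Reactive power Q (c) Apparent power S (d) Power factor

Step 1 — Angular frequency: ω = 2π·f = 2π·400 = 2513 rad/s.
Step 2 — Component impedances:
  R: Z = R = 254 Ω
  C: Z = 1/(jωC) = -j/(ω·C) = 0 - j663.1 Ω
Step 3 — Series combination: Z_total = R + C = 254 - j663.1 Ω = 710.1∠-69.0° Ω.
Step 4 — Source phasor: V = 19.6∠-52.8° V = 11.85 - j15.61 V.
Step 5 — Current: I = V / Z = 0.0265 + j0.00772 A = 0.0276∠16.2° A.
Step 6 — Complex power: S = V·I* = 0.1935 - j0.5052 VA.
Step 7 — Real power: P = Re(S) = 0.1935 W.
Step 8 — Reactive power: Q = Im(S) = -0.5052 VAR.
Step 9 — Apparent power: |S| = 0.541 VA.
Step 10 — Power factor: PF = P/|S| = 0.3577 (leading).

(a) P = 0.1935 W  (b) Q = -0.5052 VAR  (c) S = 0.541 VA  (d) PF = 0.3577 (leading)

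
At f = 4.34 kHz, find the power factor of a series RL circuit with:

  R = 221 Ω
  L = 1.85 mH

Step 1 — Angular frequency: ω = 2π·f = 2π·4340 = 2.727e+04 rad/s.
Step 2 — Component impedances:
  R: Z = R = 221 Ω
  L: Z = jωL = j·2.727e+04·0.00185 = 0 + j50.45 Ω
Step 3 — Series combination: Z_total = R + L = 221 + j50.45 Ω = 226.7∠12.9° Ω.
Step 4 — Power factor: PF = cos(φ) = Re(Z)/|Z| = 221/226.7 = 0.9749.
Step 5 — Type: Im(Z) = 50.45 ⇒ lagging (phase φ = 12.9°).

PF = 0.9749 (lagging, φ = 12.9°)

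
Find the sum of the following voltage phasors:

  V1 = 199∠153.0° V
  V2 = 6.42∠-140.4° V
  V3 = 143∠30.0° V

Step 1 — Convert each phasor to rectangular form:
  V1 = 199·(cos(153.0°) + j·sin(153.0°)) = -177.3 + j90.34 V
  V2 = 6.42·(cos(-140.4°) + j·sin(-140.4°)) = -4.947 - j4.092 V
  V3 = 143·(cos(30.0°) + j·sin(30.0°)) = 123.8 + j71.5 V
Step 2 — Sum components: V_total = -58.42 + j157.8 V.
Step 3 — Convert to polar: |V_total| = 168.2 V, ∠V_total = 110.3°.

V_total = 168.2∠110.3° V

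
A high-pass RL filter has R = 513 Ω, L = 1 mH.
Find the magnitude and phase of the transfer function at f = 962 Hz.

Step 1 — Angular frequency: ω = 2π·962 = 6044 rad/s.
Step 2 — Transfer function: H(jω) = jωL/(R + jωL).
Step 3 — Numerator jωL = j·6.044; denominator R + jωL = 513 + j6.044.
Step 4 — H = 0.0001388 + j0.01178.
Step 5 — Magnitude: |H| = 0.01178 (-38.6 dB); phase: φ = 89.3°.

|H| = 0.01178 (-38.6 dB), φ = 89.3°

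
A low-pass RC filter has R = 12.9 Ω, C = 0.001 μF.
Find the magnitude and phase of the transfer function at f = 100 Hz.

Step 1 — Angular frequency: ω = 2π·100 = 628.3 rad/s.
Step 2 — Transfer function: H(jω) = 1/(1 + jωRC).
Step 3 — Denominator: 1 + jωRC = 1 + j·628.3·12.9·1e-09 = 1 + j8.105e-06.
Step 4 — H = 1 - j8.105e-06.
Step 5 — Magnitude: |H| = 1 (-0.0 dB); phase: φ = -0.0°.

|H| = 1 (-0.0 dB), φ = -0.0°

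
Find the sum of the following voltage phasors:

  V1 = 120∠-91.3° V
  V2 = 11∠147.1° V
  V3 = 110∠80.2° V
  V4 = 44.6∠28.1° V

Step 1 — Convert each phasor to rectangular form:
  V1 = 120·(cos(-91.3°) + j·sin(-91.3°)) = -2.722 - j120 V
  V2 = 11·(cos(147.1°) + j·sin(147.1°)) = -9.236 + j5.975 V
  V3 = 110·(cos(80.2°) + j·sin(80.2°)) = 18.72 + j108.4 V
  V4 = 44.6·(cos(28.1°) + j·sin(28.1°)) = 39.34 + j21.01 V
Step 2 — Sum components: V_total = 46.11 + j15.41 V.
Step 3 — Convert to polar: |V_total| = 48.61 V, ∠V_total = 18.5°.

V_total = 48.61∠18.5° V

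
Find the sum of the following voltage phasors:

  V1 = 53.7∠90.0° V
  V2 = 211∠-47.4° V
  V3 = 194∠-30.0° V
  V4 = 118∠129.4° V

Step 1 — Convert each phasor to rectangular form:
  V1 = 53.7·(cos(90.0°) + j·sin(90.0°)) = 0 + j53.7 V
  V2 = 211·(cos(-47.4°) + j·sin(-47.4°)) = 142.8 - j155.3 V
  V3 = 194·(cos(-30.0°) + j·sin(-30.0°)) = 168 - j97 V
  V4 = 118·(cos(129.4°) + j·sin(129.4°)) = -74.9 + j91.18 V
Step 2 — Sum components: V_total = 235.9 - j107.4 V.
Step 3 — Convert to polar: |V_total| = 259.2 V, ∠V_total = -24.5°.

V_total = 259.2∠-24.5° V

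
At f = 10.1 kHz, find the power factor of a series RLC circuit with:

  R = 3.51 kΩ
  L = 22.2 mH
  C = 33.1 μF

Step 1 — Angular frequency: ω = 2π·f = 2π·1.01e+04 = 6.346e+04 rad/s.
Step 2 — Component impedances:
  R: Z = R = 3510 Ω
  L: Z = jωL = j·6.346e+04·0.0222 = 0 + j1409 Ω
  C: Z = 1/(jωC) = -j/(ω·C) = 0 - j0.4761 Ω
Step 3 — Series combination: Z_total = R + L + C = 3510 + j1408 Ω = 3782∠21.9° Ω.
Step 4 — Power factor: PF = cos(φ) = Re(Z)/|Z| = 3510/3782 = 0.9281.
Step 5 — Type: Im(Z) = 1408 ⇒ lagging (phase φ = 21.9°).

PF = 0.9281 (lagging, φ = 21.9°)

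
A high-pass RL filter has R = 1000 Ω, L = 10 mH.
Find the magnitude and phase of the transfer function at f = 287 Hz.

Step 1 — Angular frequency: ω = 2π·287 = 1803 rad/s.
Step 2 — Transfer function: H(jω) = jωL/(R + jωL).
Step 3 — Numerator jωL = j·18.03; denominator R + jωL = 1000 + j18.03.
Step 4 — H = 0.0003251 + j0.01803.
Step 5 — Magnitude: |H| = 0.01803 (-34.9 dB); phase: φ = 89.0°.

|H| = 0.01803 (-34.9 dB), φ = 89.0°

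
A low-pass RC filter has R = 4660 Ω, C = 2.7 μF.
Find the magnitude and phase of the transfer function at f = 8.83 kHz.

Step 1 — Angular frequency: ω = 2π·8830 = 5.548e+04 rad/s.
Step 2 — Transfer function: H(jω) = 1/(1 + jωRC).
Step 3 — Denominator: 1 + jωRC = 1 + j·5.548e+04·4660·2.7e-06 = 1 + j698.1.
Step 4 — H = 2.052e-06 - j0.001433.
Step 5 — Magnitude: |H| = 0.001433 (-56.9 dB); phase: φ = -89.9°.

|H| = 0.001433 (-56.9 dB), φ = -89.9°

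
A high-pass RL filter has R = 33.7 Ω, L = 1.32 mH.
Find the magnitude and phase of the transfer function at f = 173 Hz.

Step 1 — Angular frequency: ω = 2π·173 = 1087 rad/s.
Step 2 — Transfer function: H(jω) = jωL/(R + jωL).
Step 3 — Numerator jωL = j·1.435; denominator R + jωL = 33.7 + j1.435.
Step 4 — H = 0.001809 + j0.0425.
Step 5 — Magnitude: |H| = 0.04254 (-27.4 dB); phase: φ = 87.6°.

|H| = 0.04254 (-27.4 dB), φ = 87.6°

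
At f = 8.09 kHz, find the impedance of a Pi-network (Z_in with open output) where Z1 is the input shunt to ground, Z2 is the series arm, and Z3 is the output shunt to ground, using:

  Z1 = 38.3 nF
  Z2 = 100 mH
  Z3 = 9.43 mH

Step 1 — Angular frequency: ω = 2π·f = 2π·8090 = 5.083e+04 rad/s.
Step 2 — Component impedances:
  Z1: Z = 1/(jωC) = -j/(ω·C) = 0 - j513.7 Ω
  Z2: Z = jωL = j·5.083e+04·0.1 = 0 + j5083 Ω
  Z3: Z = jωL = j·5.083e+04·0.00943 = 0 + j479.3 Ω
Step 3 — With open output, the series arm Z2 and the output shunt Z3 appear in series to ground: Z2 + Z3 = 0 + j5562 Ω.
Step 4 — Parallel with input shunt Z1: Z_in = Z1 || (Z2 + Z3) = 0 - j565.9 Ω = 565.9∠-90.0° Ω.

Z = 0 - j565.9 Ω = 565.9∠-90.0° Ω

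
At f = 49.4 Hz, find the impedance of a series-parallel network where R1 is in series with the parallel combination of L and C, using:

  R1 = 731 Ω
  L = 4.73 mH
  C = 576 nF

Step 1 — Angular frequency: ω = 2π·f = 2π·49.4 = 310.4 rad/s.
Step 2 — Component impedances:
  R1: Z = R = 731 Ω
  L: Z = jωL = j·310.4·0.00473 = 0 + j1.468 Ω
  C: Z = 1/(jωC) = -j/(ω·C) = 0 - j5593 Ω
Step 3 — Parallel branch: L || C = 1/(1/L + 1/C) = 0 + j1.469 Ω.
Step 4 — Series with R1: Z_total = R1 + (L || C) = 731 + j1.469 Ω = 731∠0.1° Ω.

Z = 731 + j1.469 Ω = 731∠0.1° Ω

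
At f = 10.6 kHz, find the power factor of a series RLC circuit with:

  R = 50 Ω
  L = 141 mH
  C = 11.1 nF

Step 1 — Angular frequency: ω = 2π·f = 2π·1.06e+04 = 6.66e+04 rad/s.
Step 2 — Component impedances:
  R: Z = R = 50 Ω
  L: Z = jωL = j·6.66e+04·0.141 = 0 + j9391 Ω
  C: Z = 1/(jωC) = -j/(ω·C) = 0 - j1353 Ω
Step 3 — Series combination: Z_total = R + L + C = 50 + j8038 Ω = 8038∠89.6° Ω.
Step 4 — Power factor: PF = cos(φ) = Re(Z)/|Z| = 50/8038 = 0.00622.
Step 5 — Type: Im(Z) = 8038 ⇒ lagging (phase φ = 89.6°).

PF = 0.00622 (lagging, φ = 89.6°)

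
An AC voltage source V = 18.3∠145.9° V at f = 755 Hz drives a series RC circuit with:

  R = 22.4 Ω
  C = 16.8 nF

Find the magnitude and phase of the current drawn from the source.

Step 1 — Angular frequency: ω = 2π·f = 2π·755 = 4744 rad/s.
Step 2 — Component impedances:
  R: Z = R = 22.4 Ω
  C: Z = 1/(jωC) = -j/(ω·C) = 0 - j1.255e+04 Ω
Step 3 — Series combination: Z_total = R + C = 22.4 - j1.255e+04 Ω = 1.255e+04∠-89.9° Ω.
Step 4 — Source phasor: V = 18.3∠145.9° V = -15.15 + j10.26 V.
Step 5 — Ohm's law: I = V / Z_total = (-15.15 + j10.26) / (22.4 - j1.255e+04) = -0.0008198 - j0.001206 A.
Step 6 — Convert to polar: |I| = 0.001458 A, ∠I = -124.2°.

I = 0.001458∠-124.2° A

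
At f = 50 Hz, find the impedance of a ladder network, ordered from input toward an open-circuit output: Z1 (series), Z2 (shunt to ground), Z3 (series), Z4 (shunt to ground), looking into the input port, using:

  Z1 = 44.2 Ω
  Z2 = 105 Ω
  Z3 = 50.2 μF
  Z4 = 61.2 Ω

Step 1 — Angular frequency: ω = 2π·f = 2π·50 = 314.2 rad/s.
Step 2 — Component impedances:
  Z1: Z = R = 44.2 Ω
  Z2: Z = R = 105 Ω
  Z3: Z = 1/(jωC) = -j/(ω·C) = 0 - j63.41 Ω
  Z4: Z = R = 61.2 Ω
Step 3 — Ladder network (open output): work backward from the far end, alternating series and parallel combinations. Z_in = 91.29 - j22.09 Ω = 93.93∠-13.6° Ω.

Z = 91.29 - j22.09 Ω = 93.93∠-13.6° Ω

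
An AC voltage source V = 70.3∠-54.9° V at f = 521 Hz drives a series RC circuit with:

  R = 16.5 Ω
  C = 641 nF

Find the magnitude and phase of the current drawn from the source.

Step 1 — Angular frequency: ω = 2π·f = 2π·521 = 3274 rad/s.
Step 2 — Component impedances:
  R: Z = R = 16.5 Ω
  C: Z = 1/(jωC) = -j/(ω·C) = 0 - j476.6 Ω
Step 3 — Series combination: Z_total = R + C = 16.5 - j476.6 Ω = 476.9∠-88.0° Ω.
Step 4 — Source phasor: V = 70.3∠-54.9° V = 40.42 - j57.52 V.
Step 5 — Ohm's law: I = V / Z_total = (40.42 - j57.52) / (16.5 - j476.6) = 0.1235 + j0.08055 A.
Step 6 — Convert to polar: |I| = 0.1474 A, ∠I = 33.1°.

I = 0.1474∠33.1° A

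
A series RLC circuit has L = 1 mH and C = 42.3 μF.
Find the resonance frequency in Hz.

Step 1 — Resonance condition Im(Z)=0 gives ω₀ = 1/√(LC).
Step 2 — ω₀ = 1/√(0.001·4.23e-05) = 4862 rad/s.
Step 3 — f₀ = ω₀/(2π) = 773.8 Hz.

f₀ = 773.8 Hz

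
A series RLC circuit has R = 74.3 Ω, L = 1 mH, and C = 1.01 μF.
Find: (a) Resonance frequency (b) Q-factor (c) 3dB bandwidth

Step 1 — Resonance: ω₀ = 1/√(LC) = 1/√(0.001·1.01e-06) = 3.147e+04 rad/s.
Step 2 — f₀ = ω₀/(2π) = 5008 Hz.
Step 3 — Series Q: Q = ω₀L/R = 3.147e+04·0.001/74.3 = 0.4235.
Step 4 — Bandwidth: Δω = ω₀/Q = 7.43e+04 rad/s; BW = Δω/(2π) = 1.183e+04 Hz.

(a) f₀ = 5008 Hz  (b) Q = 0.4235  (c) BW = 1.183e+04 Hz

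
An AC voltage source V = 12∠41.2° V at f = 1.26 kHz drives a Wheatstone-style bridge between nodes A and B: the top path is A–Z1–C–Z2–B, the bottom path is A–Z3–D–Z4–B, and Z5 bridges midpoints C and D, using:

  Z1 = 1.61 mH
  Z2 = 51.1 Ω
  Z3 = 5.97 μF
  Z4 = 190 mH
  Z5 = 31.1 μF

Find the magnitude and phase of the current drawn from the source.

Step 1 — Angular frequency: ω = 2π·f = 2π·1260 = 7917 rad/s.
Step 2 — Component impedances:
  Z1: Z = jωL = j·7917·0.00161 = 0 + j12.75 Ω
  Z2: Z = R = 51.1 Ω
  Z3: Z = 1/(jωC) = -j/(ω·C) = 0 - j21.16 Ω
  Z4: Z = jωL = j·7917·0.19 = 0 + j1504 Ω
  Z5: Z = 1/(jωC) = -j/(ω·C) = 0 - j4.062 Ω
Step 3 — Bridge requires nodal analysis (the Z5 bridge couples midpoints C and D, so the two paths cannot be reduced to a simple series/parallel combination). Setting node B to ground and injecting 1 A at node A, the 3-node admittance system at A, C, D solves to V_A = Z_AB = 50.76 + j27.49 Ω = 57.72∠28.4° Ω.
Step 4 — Source phasor: V = 12∠41.2° V = 9.029 + j7.904 V.
Step 5 — Ohm's law: I = V / Z_total = (9.029 + j7.904) / (50.76 + j27.49) = 0.2028 + j0.04593 A.
Step 6 — Convert to polar: |I| = 0.2079 A, ∠I = 12.8°.

I = 0.2079∠12.8° A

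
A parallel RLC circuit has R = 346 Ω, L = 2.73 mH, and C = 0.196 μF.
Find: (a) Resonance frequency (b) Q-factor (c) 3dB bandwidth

Step 1 — Resonance: ω₀ = 1/√(LC) = 1/√(0.00273·1.96e-07) = 4.323e+04 rad/s.
Step 2 — f₀ = ω₀/(2π) = 6880 Hz.
Step 3 — Parallel Q: Q = R/(ω₀L) = 346/(4.323e+04·0.00273) = 2.932.
Step 4 — Bandwidth: Δω = ω₀/Q = 1.475e+04 rad/s; BW = Δω/(2π) = 2347 Hz.

(a) f₀ = 6880 Hz  (b) Q = 2.932  (c) BW = 2347 Hz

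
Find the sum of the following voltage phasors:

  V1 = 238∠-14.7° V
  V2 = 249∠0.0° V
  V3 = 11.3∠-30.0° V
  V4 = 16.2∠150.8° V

Step 1 — Convert each phasor to rectangular form:
  V1 = 238·(cos(-14.7°) + j·sin(-14.7°)) = 230.2 - j60.39 V
  V2 = 249·(cos(0.0°) + j·sin(0.0°)) = 249 V
  V3 = 11.3·(cos(-30.0°) + j·sin(-30.0°)) = 9.786 - j5.65 V
  V4 = 16.2·(cos(150.8°) + j·sin(150.8°)) = -14.14 + j7.903 V
Step 2 — Sum components: V_total = 474.9 - j58.14 V.
Step 3 — Convert to polar: |V_total| = 478.4 V, ∠V_total = -7.0°.

V_total = 478.4∠-7.0° V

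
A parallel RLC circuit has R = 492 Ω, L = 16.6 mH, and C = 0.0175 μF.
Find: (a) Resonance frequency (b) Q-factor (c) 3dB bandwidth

Step 1 — Resonance: ω₀ = 1/√(LC) = 1/√(0.0166·1.75e-08) = 5.867e+04 rad/s.
Step 2 — f₀ = ω₀/(2π) = 9338 Hz.
Step 3 — Parallel Q: Q = R/(ω₀L) = 492/(5.867e+04·0.0166) = 0.5052.
Step 4 — Bandwidth: Δω = ω₀/Q = 1.161e+05 rad/s; BW = Δω/(2π) = 1.848e+04 Hz.

(a) f₀ = 9338 Hz  (b) Q = 0.5052  (c) BW = 1.848e+04 Hz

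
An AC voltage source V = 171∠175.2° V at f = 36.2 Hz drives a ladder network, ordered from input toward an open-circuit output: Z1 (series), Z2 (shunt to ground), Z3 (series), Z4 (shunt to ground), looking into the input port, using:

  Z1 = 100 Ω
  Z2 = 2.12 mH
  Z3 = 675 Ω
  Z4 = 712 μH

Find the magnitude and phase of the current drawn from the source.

Step 1 — Angular frequency: ω = 2π·f = 2π·36.2 = 227.5 rad/s.
Step 2 — Component impedances:
  Z1: Z = R = 100 Ω
  Z2: Z = jωL = j·227.5·0.00212 = 0 + j0.4822 Ω
  Z3: Z = R = 675 Ω
  Z4: Z = jωL = j·227.5·0.000712 = 0 + j0.1619 Ω
Step 3 — Ladder network (open output): work backward from the far end, alternating series and parallel combinations. Z_in = 100 + j0.4822 Ω = 100∠0.3° Ω.
Step 4 — Source phasor: V = 171∠175.2° V = -170.4 + j14.31 V.
Step 5 — Ohm's law: I = V / Z_total = (-170.4 + j14.31) / (100 + j0.4822) = -1.703 + j0.1513 A.
Step 6 — Convert to polar: |I| = 1.71 A, ∠I = 174.9°.

I = 1.71∠174.9° A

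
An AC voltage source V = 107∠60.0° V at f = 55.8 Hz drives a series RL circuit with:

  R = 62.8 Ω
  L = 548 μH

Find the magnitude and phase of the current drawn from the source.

Step 1 — Angular frequency: ω = 2π·f = 2π·55.8 = 350.6 rad/s.
Step 2 — Component impedances:
  R: Z = R = 62.8 Ω
  L: Z = jωL = j·350.6·0.000548 = 0 + j0.1921 Ω
Step 3 — Series combination: Z_total = R + L = 62.8 + j0.1921 Ω = 62.8∠0.2° Ω.
Step 4 — Source phasor: V = 107∠60.0° V = 53.5 + j92.66 V.
Step 5 — Ohm's law: I = V / Z_total = (53.5 + j92.66) / (62.8 + j0.1921) = 0.8564 + j1.473 A.
Step 6 — Convert to polar: |I| = 1.704 A, ∠I = 59.8°.

I = 1.704∠59.8° A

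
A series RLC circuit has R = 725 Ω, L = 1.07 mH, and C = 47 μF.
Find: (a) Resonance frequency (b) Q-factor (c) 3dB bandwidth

Step 1 — Resonance: ω₀ = 1/√(LC) = 1/√(0.00107·4.7e-05) = 4459 rad/s.
Step 2 — f₀ = ω₀/(2π) = 709.7 Hz.
Step 3 — Series Q: Q = ω₀L/R = 4459·0.00107/725 = 0.006581.
Step 4 — Bandwidth: Δω = ω₀/Q = 6.776e+05 rad/s; BW = Δω/(2π) = 1.078e+05 Hz.

(a) f₀ = 709.7 Hz  (b) Q = 0.006581  (c) BW = 1.078e+05 Hz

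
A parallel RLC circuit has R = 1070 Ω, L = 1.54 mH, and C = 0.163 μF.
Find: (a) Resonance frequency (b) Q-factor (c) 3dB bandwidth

Step 1 — Resonance: ω₀ = 1/√(LC) = 1/√(0.00154·1.63e-07) = 6.312e+04 rad/s.
Step 2 — f₀ = ω₀/(2π) = 1.005e+04 Hz.
Step 3 — Parallel Q: Q = R/(ω₀L) = 1070/(6.312e+04·0.00154) = 11.01.
Step 4 — Bandwidth: Δω = ω₀/Q = 5734 rad/s; BW = Δω/(2π) = 912.5 Hz.

(a) f₀ = 1.005e+04 Hz  (b) Q = 11.01  (c) BW = 912.5 Hz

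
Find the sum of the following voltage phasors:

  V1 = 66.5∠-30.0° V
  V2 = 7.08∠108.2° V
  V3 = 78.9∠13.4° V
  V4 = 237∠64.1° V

Step 1 — Convert each phasor to rectangular form:
  V1 = 66.5·(cos(-30.0°) + j·sin(-30.0°)) = 57.59 - j33.25 V
  V2 = 7.08·(cos(108.2°) + j·sin(108.2°)) = -2.211 + j6.726 V
  V3 = 78.9·(cos(13.4°) + j·sin(13.4°)) = 76.75 + j18.28 V
  V4 = 237·(cos(64.1°) + j·sin(64.1°)) = 103.5 + j213.2 V
Step 2 — Sum components: V_total = 235.7 + j205 V.
Step 3 — Convert to polar: |V_total| = 312.3 V, ∠V_total = 41.0°.

V_total = 312.3∠41.0° V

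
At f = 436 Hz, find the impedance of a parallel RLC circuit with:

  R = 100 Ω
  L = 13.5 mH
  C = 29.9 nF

Step 1 — Angular frequency: ω = 2π·f = 2π·436 = 2739 rad/s.
Step 2 — Component impedances:
  R: Z = R = 100 Ω
  L: Z = jωL = j·2739·0.0135 = 0 + j36.98 Ω
  C: Z = 1/(jωC) = -j/(ω·C) = 0 - j1.221e+04 Ω
Step 3 — Parallel combination: 1/Z_total = 1/R + 1/L + 1/C; Z_total = 12.1 + j32.61 Ω = 34.78∠69.6° Ω.

Z = 12.1 + j32.61 Ω = 34.78∠69.6° Ω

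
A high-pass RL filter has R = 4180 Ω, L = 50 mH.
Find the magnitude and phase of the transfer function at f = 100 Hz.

Step 1 — Angular frequency: ω = 2π·100 = 628.3 rad/s.
Step 2 — Transfer function: H(jω) = jωL/(R + jωL).
Step 3 — Numerator jωL = j·31.42; denominator R + jωL = 4180 + j31.42.
Step 4 — H = 5.648e-05 + j0.007515.
Step 5 — Magnitude: |H| = 0.007516 (-42.5 dB); phase: φ = 89.6°.

|H| = 0.007516 (-42.5 dB), φ = 89.6°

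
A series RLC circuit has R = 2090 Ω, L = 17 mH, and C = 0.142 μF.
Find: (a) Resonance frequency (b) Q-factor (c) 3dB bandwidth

Step 1 — Resonance condition Im(Z)=0 gives ω₀ = 1/√(LC).
Step 2 — ω₀ = 1/√(0.017·1.42e-07) = 2.035e+04 rad/s.
Step 3 — f₀ = ω₀/(2π) = 3239 Hz.
Step 4 — Series Q: Q = ω₀L/R = 2.035e+04·0.017/2090 = 0.1656.
Step 5 — 3dB bandwidth: Δω = ω₀/Q = 1.229e+05 rad/s; BW = Δω/(2π) = 1.957e+04 Hz.

(a) f₀ = 3239 Hz  (b) Q = 0.1656  (c) BW = 1.957e+04 Hz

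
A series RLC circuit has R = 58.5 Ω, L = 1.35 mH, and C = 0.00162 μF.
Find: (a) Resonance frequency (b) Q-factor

Step 1 — Resonance condition Im(Z)=0 gives ω₀ = 1/√(LC).
Step 2 — ω₀ = 1/√(0.00135·1.62e-09) = 6.762e+05 rad/s.
Step 3 — f₀ = ω₀/(2π) = 1.076e+05 Hz.
Step 4 — Series Q: Q = ω₀L/R = 6.762e+05·0.00135/58.5 = 15.6.

(a) f₀ = 1.076e+05 Hz  (b) Q = 15.6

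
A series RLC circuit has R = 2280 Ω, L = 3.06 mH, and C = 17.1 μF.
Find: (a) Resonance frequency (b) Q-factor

Step 1 — Resonance condition Im(Z)=0 gives ω₀ = 1/√(LC).
Step 2 — ω₀ = 1/√(0.00306·1.71e-05) = 4372 rad/s.
Step 3 — f₀ = ω₀/(2π) = 695.8 Hz.
Step 4 — Series Q: Q = ω₀L/R = 4372·0.00306/2280 = 0.005867.

(a) f₀ = 695.8 Hz  (b) Q = 0.005867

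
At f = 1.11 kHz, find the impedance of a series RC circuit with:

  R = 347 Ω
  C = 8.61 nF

Step 1 — Angular frequency: ω = 2π·f = 2π·1110 = 6974 rad/s.
Step 2 — Component impedances:
  R: Z = R = 347 Ω
  C: Z = 1/(jωC) = -j/(ω·C) = 0 - j1.665e+04 Ω
Step 3 — Series combination: Z_total = R + C = 347 - j1.665e+04 Ω = 1.666e+04∠-88.8° Ω.

Z = 347 - j1.665e+04 Ω = 1.666e+04∠-88.8° Ω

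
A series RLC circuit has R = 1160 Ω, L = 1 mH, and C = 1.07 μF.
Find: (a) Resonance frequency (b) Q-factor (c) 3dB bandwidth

Step 1 — Resonance: ω₀ = 1/√(LC) = 1/√(0.001·1.07e-06) = 3.057e+04 rad/s.
Step 2 — f₀ = ω₀/(2π) = 4866 Hz.
Step 3 — Series Q: Q = ω₀L/R = 3.057e+04·0.001/1160 = 0.02635.
Step 4 — Bandwidth: Δω = ω₀/Q = 1.16e+06 rad/s; BW = Δω/(2π) = 1.846e+05 Hz.

(a) f₀ = 4866 Hz  (b) Q = 0.02635  (c) BW = 1.846e+05 Hz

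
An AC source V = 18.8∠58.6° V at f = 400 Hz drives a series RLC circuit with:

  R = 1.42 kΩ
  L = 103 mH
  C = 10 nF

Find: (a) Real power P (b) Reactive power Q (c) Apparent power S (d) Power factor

Step 1 — Angular frequency: ω = 2π·f = 2π·400 = 2513 rad/s.
Step 2 — Component impedances:
  R: Z = R = 1420 Ω
  L: Z = jωL = j·2513·0.103 = 0 + j258.9 Ω
  C: Z = 1/(jωC) = -j/(ω·C) = 0 - j3.979e+04 Ω
Step 3 — Series combination: Z_total = R + L + C = 1420 - j3.953e+04 Ω = 3.956e+04∠-87.9° Ω.
Step 4 — Source phasor: V = 18.8∠58.6° V = 9.795 + j16.05 V.
Step 5 — Current: I = V / Z = -0.0003965 + j0.000262 A = 0.0004753∠146.5° A.
Step 6 — Complex power: S = V·I* = 0.0003208 - j0.00893 VA.
Step 7 — Real power: P = Re(S) = 0.0003208 W.
Step 8 — Reactive power: Q = Im(S) = -0.00893 VAR.
Step 9 — Apparent power: |S| = 0.008935 VA.
Step 10 — Power factor: PF = P/|S| = 0.0359 (leading).

(a) P = 0.0003208 W  (b) Q = -0.00893 VAR  (c) S = 0.008935 VA  (d) PF = 0.0359 (leading)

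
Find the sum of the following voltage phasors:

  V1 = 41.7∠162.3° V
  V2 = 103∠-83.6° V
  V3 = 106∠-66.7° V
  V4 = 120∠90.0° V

Step 1 — Convert each phasor to rectangular form:
  V1 = 41.7·(cos(162.3°) + j·sin(162.3°)) = -39.73 + j12.68 V
  V2 = 103·(cos(-83.6°) + j·sin(-83.6°)) = 11.48 - j102.4 V
  V3 = 106·(cos(-66.7°) + j·sin(-66.7°)) = 41.93 - j97.36 V
  V4 = 120·(cos(90.0°) + j·sin(90.0°)) = 0 + j120 V
Step 2 — Sum components: V_total = 13.68 - j67.04 V.
Step 3 — Convert to polar: |V_total| = 68.42 V, ∠V_total = -78.5°.

V_total = 68.42∠-78.5° V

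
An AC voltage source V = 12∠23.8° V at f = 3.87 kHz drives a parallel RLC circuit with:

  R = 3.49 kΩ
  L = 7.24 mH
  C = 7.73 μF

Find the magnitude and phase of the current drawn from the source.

Step 1 — Angular frequency: ω = 2π·f = 2π·3870 = 2.432e+04 rad/s.
Step 2 — Component impedances:
  R: Z = R = 3490 Ω
  L: Z = jωL = j·2.432e+04·0.00724 = 0 + j176 Ω
  C: Z = 1/(jωC) = -j/(ω·C) = 0 - j5.32 Ω
Step 3 — Parallel combination: 1/Z_total = 1/R + 1/L + 1/C; Z_total = 0.008624 - j5.486 Ω = 5.486∠-89.9° Ω.
Step 4 — Source phasor: V = 12∠23.8° V = 10.98 + j4.843 V.
Step 5 — Ohm's law: I = V / Z_total = (10.98 + j4.843) / (0.008624 - j5.486) = -0.8796 + j2.003 A.
Step 6 — Convert to polar: |I| = 2.187 A, ∠I = 113.7°.

I = 2.187∠113.7° A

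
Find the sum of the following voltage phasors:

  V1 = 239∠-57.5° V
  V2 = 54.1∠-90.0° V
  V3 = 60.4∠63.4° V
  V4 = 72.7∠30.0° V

Step 1 — Convert each phasor to rectangular form:
  V1 = 239·(cos(-57.5°) + j·sin(-57.5°)) = 128.4 - j201.6 V
  V2 = 54.1·(cos(-90.0°) + j·sin(-90.0°)) = 0 - j54.1 V
  V3 = 60.4·(cos(63.4°) + j·sin(63.4°)) = 27.04 + j54.01 V
  V4 = 72.7·(cos(30.0°) + j·sin(30.0°)) = 62.96 + j36.35 V
Step 2 — Sum components: V_total = 218.4 - j165.3 V.
Step 3 — Convert to polar: |V_total| = 273.9 V, ∠V_total = -37.1°.

V_total = 273.9∠-37.1° V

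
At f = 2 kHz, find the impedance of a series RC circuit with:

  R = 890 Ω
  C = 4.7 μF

Step 1 — Angular frequency: ω = 2π·f = 2π·2000 = 1.257e+04 rad/s.
Step 2 — Component impedances:
  R: Z = R = 890 Ω
  C: Z = 1/(jωC) = -j/(ω·C) = 0 - j16.93 Ω
Step 3 — Series combination: Z_total = R + C = 890 - j16.93 Ω = 890.2∠-1.1° Ω.

Z = 890 - j16.93 Ω = 890.2∠-1.1° Ω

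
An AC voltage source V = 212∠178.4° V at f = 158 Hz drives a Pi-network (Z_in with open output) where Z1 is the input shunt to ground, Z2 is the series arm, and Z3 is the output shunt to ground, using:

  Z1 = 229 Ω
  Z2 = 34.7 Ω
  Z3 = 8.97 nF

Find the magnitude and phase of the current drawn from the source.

Step 1 — Angular frequency: ω = 2π·f = 2π·158 = 992.7 rad/s.
Step 2 — Component impedances:
  Z1: Z = R = 229 Ω
  Z2: Z = R = 34.7 Ω
  Z3: Z = 1/(jωC) = -j/(ω·C) = 0 - j1.123e+05 Ω
Step 3 — With open output, the series arm Z2 and the output shunt Z3 appear in series to ground: Z2 + Z3 = 34.7 - j1.123e+05 Ω.
Step 4 — Parallel with input shunt Z1: Z_in = Z1 || (Z2 + Z3) = 229 - j0.467 Ω = 229∠-0.1° Ω.
Step 5 — Source phasor: V = 212∠178.4° V = -211.9 + j5.919 V.
Step 6 — Ohm's law: I = V / Z_total = (-211.9 + j5.919) / (229 - j0.467) = -0.9255 + j0.02396 A.
Step 7 — Convert to polar: |I| = 0.9258 A, ∠I = 178.5°.

I = 0.9258∠178.5° A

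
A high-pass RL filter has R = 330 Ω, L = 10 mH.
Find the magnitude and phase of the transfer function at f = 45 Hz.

Step 1 — Angular frequency: ω = 2π·45 = 282.7 rad/s.
Step 2 — Transfer function: H(jω) = jωL/(R + jωL).
Step 3 — Numerator jωL = j·2.827; denominator R + jωL = 330 + j2.827.
Step 4 — H = 7.34e-05 + j0.008567.
Step 5 — Magnitude: |H| = 0.008568 (-41.3 dB); phase: φ = 89.5°.

|H| = 0.008568 (-41.3 dB), φ = 89.5°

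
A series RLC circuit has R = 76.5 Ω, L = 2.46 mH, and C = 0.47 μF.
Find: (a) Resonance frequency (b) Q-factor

Step 1 — Resonance condition Im(Z)=0 gives ω₀ = 1/√(LC).
Step 2 — ω₀ = 1/√(0.00246·4.7e-07) = 2.941e+04 rad/s.
Step 3 — f₀ = ω₀/(2π) = 4681 Hz.
Step 4 — Series Q: Q = ω₀L/R = 2.941e+04·0.00246/76.5 = 0.9457.

(a) f₀ = 4681 Hz  (b) Q = 0.9457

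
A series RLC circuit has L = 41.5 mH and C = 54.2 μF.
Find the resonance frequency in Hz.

Step 1 — Resonance condition Im(Z)=0 gives ω₀ = 1/√(LC).
Step 2 — ω₀ = 1/√(0.0415·5.42e-05) = 666.8 rad/s.
Step 3 — f₀ = ω₀/(2π) = 106.1 Hz.

f₀ = 106.1 Hz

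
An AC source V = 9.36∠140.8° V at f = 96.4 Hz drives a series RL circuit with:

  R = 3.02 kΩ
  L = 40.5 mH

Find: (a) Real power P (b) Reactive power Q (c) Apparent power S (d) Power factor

Step 1 — Angular frequency: ω = 2π·f = 2π·96.4 = 605.7 rad/s.
Step 2 — Component impedances:
  R: Z = R = 3020 Ω
  L: Z = jωL = j·605.7·0.0405 = 0 + j24.53 Ω
Step 3 — Series combination: Z_total = R + L = 3020 + j24.53 Ω = 3020∠0.5° Ω.
Step 4 — Source phasor: V = 9.36∠140.8° V = -7.253 + j5.916 V.
Step 5 — Current: I = V / Z = -0.002386 + j0.001978 A = 0.003099∠140.3° A.
Step 6 — Complex power: S = V·I* = 0.02901 + j0.0002356 VA.
Step 7 — Real power: P = Re(S) = 0.02901 W.
Step 8 — Reactive power: Q = Im(S) = 0.0002356 VAR.
Step 9 — Apparent power: |S| = 0.02901 VA.
Step 10 — Power factor: PF = P/|S| = 1 (lagging).

(a) P = 0.02901 W  (b) Q = 0.0002356 VAR  (c) S = 0.02901 VA  (d) PF = 1 (lagging)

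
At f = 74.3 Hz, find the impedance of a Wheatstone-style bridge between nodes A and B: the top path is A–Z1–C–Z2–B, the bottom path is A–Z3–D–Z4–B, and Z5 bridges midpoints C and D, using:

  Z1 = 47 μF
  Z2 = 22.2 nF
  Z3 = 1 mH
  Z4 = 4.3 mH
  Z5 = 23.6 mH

Step 1 — Angular frequency: ω = 2π·f = 2π·74.3 = 466.8 rad/s.
Step 2 — Component impedances:
  Z1: Z = 1/(jωC) = -j/(ω·C) = 0 - j45.58 Ω
  Z2: Z = 1/(jωC) = -j/(ω·C) = 0 - j9.649e+04 Ω
  Z3: Z = jωL = j·466.8·0.001 = 0 + j0.4668 Ω
  Z4: Z = jωL = j·466.8·0.0043 = 0 + j2.007 Ω
  Z5: Z = jωL = j·466.8·0.0236 = 0 + j11.02 Ω
Step 3 — Bridge requires nodal analysis (the Z5 bridge couples midpoints C and D, so the two paths cannot be reduced to a simple series/parallel combination). Setting node B to ground and injecting 1 A at node A, the 3-node admittance system at A, C, D solves to V_A = Z_AB = 0 + j2.481 Ω = 2.481∠90.0° Ω.

Z = 0 + j2.481 Ω = 2.481∠90.0° Ω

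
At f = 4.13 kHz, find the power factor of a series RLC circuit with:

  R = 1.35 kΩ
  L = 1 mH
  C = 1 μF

Step 1 — Angular frequency: ω = 2π·f = 2π·4130 = 2.595e+04 rad/s.
Step 2 — Component impedances:
  R: Z = R = 1350 Ω
  L: Z = jωL = j·2.595e+04·0.001 = 0 + j25.95 Ω
  C: Z = 1/(jωC) = -j/(ω·C) = 0 - j38.54 Ω
Step 3 — Series combination: Z_total = R + L + C = 1350 - j12.59 Ω = 1350∠-0.5° Ω.
Step 4 — Power factor: PF = cos(φ) = Re(Z)/|Z| = 1350/1350 = 1.
Step 5 — Type: Im(Z) = -12.59 ⇒ leading (phase φ = -0.5°).

PF = 1 (leading, φ = -0.5°)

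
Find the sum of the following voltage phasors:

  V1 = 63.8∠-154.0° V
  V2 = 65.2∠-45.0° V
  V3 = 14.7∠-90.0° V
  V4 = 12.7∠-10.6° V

Step 1 — Convert each phasor to rectangular form:
  V1 = 63.8·(cos(-154.0°) + j·sin(-154.0°)) = -57.34 - j27.97 V
  V2 = 65.2·(cos(-45.0°) + j·sin(-45.0°)) = 46.1 - j46.1 V
  V3 = 14.7·(cos(-90.0°) + j·sin(-90.0°)) = 0 - j14.7 V
  V4 = 12.7·(cos(-10.6°) + j·sin(-10.6°)) = 12.48 - j2.336 V
Step 2 — Sum components: V_total = 1.244 - j91.11 V.
Step 3 — Convert to polar: |V_total| = 91.12 V, ∠V_total = -89.2°.

V_total = 91.12∠-89.2° V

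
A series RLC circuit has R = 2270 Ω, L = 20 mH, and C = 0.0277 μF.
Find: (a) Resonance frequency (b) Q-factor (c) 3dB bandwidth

Step 1 — Resonance: ω₀ = 1/√(LC) = 1/√(0.02·2.77e-08) = 4.249e+04 rad/s.
Step 2 — f₀ = ω₀/(2π) = 6762 Hz.
Step 3 — Series Q: Q = ω₀L/R = 4.249e+04·0.02/2270 = 0.3743.
Step 4 — Bandwidth: Δω = ω₀/Q = 1.135e+05 rad/s; BW = Δω/(2π) = 1.806e+04 Hz.

(a) f₀ = 6762 Hz  (b) Q = 0.3743  (c) BW = 1.806e+04 Hz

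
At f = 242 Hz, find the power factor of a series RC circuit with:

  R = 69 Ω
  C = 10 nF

Step 1 — Angular frequency: ω = 2π·f = 2π·242 = 1521 rad/s.
Step 2 — Component impedances:
  R: Z = R = 69 Ω
  C: Z = 1/(jωC) = -j/(ω·C) = 0 - j6.577e+04 Ω
Step 3 — Series combination: Z_total = R + C = 69 - j6.577e+04 Ω = 6.577e+04∠-89.9° Ω.
Step 4 — Power factor: PF = cos(φ) = Re(Z)/|Z| = 69/6.577e+04 = 0.001049.
Step 5 — Type: Im(Z) = -6.577e+04 ⇒ leading (phase φ = -89.9°).

PF = 0.001049 (leading, φ = -89.9°)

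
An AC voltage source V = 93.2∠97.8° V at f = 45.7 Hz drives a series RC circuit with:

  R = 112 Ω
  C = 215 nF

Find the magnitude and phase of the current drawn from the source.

Step 1 — Angular frequency: ω = 2π·f = 2π·45.7 = 287.1 rad/s.
Step 2 — Component impedances:
  R: Z = R = 112 Ω
  C: Z = 1/(jωC) = -j/(ω·C) = 0 - j1.62e+04 Ω
Step 3 — Series combination: Z_total = R + C = 112 - j1.62e+04 Ω = 1.62e+04∠-89.6° Ω.
Step 4 — Source phasor: V = 93.2∠97.8° V = -12.65 + j92.34 V.
Step 5 — Ohm's law: I = V / Z_total = (-12.65 + j92.34) / (112 - j1.62e+04) = -0.005706 - j0.0007414 A.
Step 6 — Convert to polar: |I| = 0.005754 A, ∠I = -172.6°.

I = 0.005754∠-172.6° A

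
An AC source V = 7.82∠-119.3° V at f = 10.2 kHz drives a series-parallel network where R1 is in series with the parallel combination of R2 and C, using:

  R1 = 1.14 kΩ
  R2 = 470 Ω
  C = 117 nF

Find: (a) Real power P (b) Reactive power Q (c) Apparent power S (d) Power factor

Step 1 — Angular frequency: ω = 2π·f = 2π·1.02e+04 = 6.409e+04 rad/s.
Step 2 — Component impedances:
  R1: Z = R = 1140 Ω
  R2: Z = R = 470 Ω
  C: Z = 1/(jωC) = -j/(ω·C) = 0 - j133.4 Ω
Step 3 — Parallel branch: R2 || C = 1/(1/R2 + 1/C) = 35.02 - j123.4 Ω.
Step 4 — Series with R1: Z_total = R1 + (R2 || C) = 1175 - j123.4 Ω = 1181∠-6.0° Ω.
Step 5 — Source phasor: V = 7.82∠-119.3° V = -3.827 - j6.82 V.
Step 6 — Current: I = V / Z = -0.002618 - j0.006079 A = 0.006619∠-113.3° A.
Step 7 — Complex power: S = V·I* = 0.05148 - j0.005407 VA.
Step 8 — Real power: P = Re(S) = 0.05148 W.
Step 9 — Reactive power: Q = Im(S) = -0.005407 VAR.
Step 10 — Apparent power: |S| = 0.05176 VA.
Step 11 — Power factor: PF = P/|S| = 0.9945 (leading).

(a) P = 0.05148 W  (b) Q = -0.005407 VAR  (c) S = 0.05176 VA  (d) PF = 0.9945 (leading)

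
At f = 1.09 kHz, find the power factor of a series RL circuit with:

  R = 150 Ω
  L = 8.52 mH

Step 1 — Angular frequency: ω = 2π·f = 2π·1090 = 6849 rad/s.
Step 2 — Component impedances:
  R: Z = R = 150 Ω
  L: Z = jωL = j·6849·0.00852 = 0 + j58.35 Ω
Step 3 — Series combination: Z_total = R + L = 150 + j58.35 Ω = 160.9∠21.3° Ω.
Step 4 — Power factor: PF = cos(φ) = Re(Z)/|Z| = 150/160.95 = 0.932.
Step 5 — Type: Im(Z) = 58.35 ⇒ lagging (phase φ = 21.3°).

PF = 0.932 (lagging, φ = 21.3°)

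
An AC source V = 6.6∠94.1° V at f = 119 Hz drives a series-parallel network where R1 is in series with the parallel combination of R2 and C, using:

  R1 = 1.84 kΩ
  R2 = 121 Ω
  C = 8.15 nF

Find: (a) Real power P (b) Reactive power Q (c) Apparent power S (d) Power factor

Step 1 — Angular frequency: ω = 2π·f = 2π·119 = 747.7 rad/s.
Step 2 — Component impedances:
  R1: Z = R = 1840 Ω
  R2: Z = R = 121 Ω
  C: Z = 1/(jωC) = -j/(ω·C) = 0 - j1.641e+05 Ω
Step 3 — Parallel branch: R2 || C = 1/(1/R2 + 1/C) = 121 - j0.08922 Ω.
Step 4 — Series with R1: Z_total = R1 + (R2 || C) = 1961 - j0.08922 Ω = 1961∠-0.0° Ω.
Step 5 — Source phasor: V = 6.6∠94.1° V = -0.4719 + j6.583 V.
Step 6 — Current: I = V / Z = -0.0002408 + j0.003357 A = 0.003366∠94.1° A.
Step 7 — Complex power: S = V·I* = 0.02221 - j1.011e-06 VA.
Step 8 — Real power: P = Re(S) = 0.02221 W.
Step 9 — Reactive power: Q = Im(S) = -1.011e-06 VAR.
Step 10 — Apparent power: |S| = 0.02221 VA.
Step 11 — Power factor: PF = P/|S| = 1 (leading).

(a) P = 0.02221 W  (b) Q = -1.011e-06 VAR  (c) S = 0.02221 VA  (d) PF = 1 (leading)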